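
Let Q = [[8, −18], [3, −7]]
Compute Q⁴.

tr Q = 1 and det Q = −2, so the characteristic polynomial is λ² − (1)λ + (−2) with roots 2 and −1.
Eigenvectors give P = [[3, −2], [1, −1]] with P⁻¹ = [[1, −2], [1, −3]], and Q = P·diag(2, −1)·P⁻¹.
Then Q⁴ = P·diag(16, 1)·P⁻¹ = [[48, −2], [16, −1]] · [[1, −2], [1, −3]] = [[46, −90], [15, −29]].

[[46, −90], [15, −29]]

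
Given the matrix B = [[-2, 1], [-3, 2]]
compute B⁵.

B² = I (check: tr B = 0 and det B = -1), so B⁵ = B since 5 is odd.

[[-2, 1], [-3, 2]]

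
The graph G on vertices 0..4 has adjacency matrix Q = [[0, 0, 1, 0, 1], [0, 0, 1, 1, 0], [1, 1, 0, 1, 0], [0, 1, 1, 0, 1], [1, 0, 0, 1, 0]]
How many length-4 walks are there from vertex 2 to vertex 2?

The number of length-4 walks from vertex 2 to vertex 2 is entry (2,2) of Q⁴, where Q is the adjacency matrix.
Q² = [[2, 1, 0, 2, 0], [1, 2, 1, 1, 1], [0, 1, 3, 1, 2], [2, 1, 1, 3, 0], [0, 1, 2, 0, 2]]
Q³ = [[0, 2, 5, 1, 4], [2, 2, 4, 4, 2], [5, 4, 2, 6, 1], [1, 4, 6, 2, 5], [4, 2, 1, 5, 0]]
Q⁴ = [[9, 6, 3, 11, 1], [6, 8, 8, 8, 6], [3, 8, 15, 7, 11], [11, 8, 7, 15, 3], [1, 6, 11, 3, 9]]

15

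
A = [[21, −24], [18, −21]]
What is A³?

[[189, −216], [162, −189]]

tr A = 0 and det A = −9, so the characteristic polynomial is λ² − (0)λ + (−9) with roots 3 and −3.
Eigenvectors give P = [[4, 1], [3, 1]] with P⁻¹ = [[1, −1], [−3, 4]], and A = P·diag(3, −3)·P⁻¹.
Then A³ = P·diag(27, −27)·P⁻¹ = [[108, −27], [81, −27]] · [[1, −1], [−3, 4]] = [[189, −216], [162, −189]].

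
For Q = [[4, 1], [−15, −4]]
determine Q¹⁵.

Q² = I (check: tr Q = 0 and det Q = −1), so Q¹⁵ = Q since 15 is odd.

[[4, 1], [−15, −4]]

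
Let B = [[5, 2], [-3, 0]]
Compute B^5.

tr B = 5 and det B = 6, so the characteristic polynomial is λ² − (5)λ + (6) with roots 3 and 2.
Eigenvectors give P = [[-1, -2], [1, 3]] with P⁻¹ = [[-3, -2], [1, 1]], and B = P·diag(3, 2)·P⁻¹.
Then B^5 = P·diag(243, 32)·P⁻¹ = [[-243, -64], [243, 96]] · [[-3, -2], [1, 1]] = [[665, 422], [-633, -390]].

[[665, 422], [-633, -390]]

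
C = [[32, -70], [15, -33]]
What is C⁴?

tr C = -1 and det C = -6, so the characteristic polynomial is λ² − (-1)λ + (-6) with roots 2 and -3.
Eigenvectors give P = [[-7, -2], [-3, -1]] with P⁻¹ = [[-1, 2], [3, -7]], and C = P·diag(2, -3)·P⁻¹.
Then C⁴ = P·diag(16, 81)·P⁻¹ = [[-112, -162], [-48, -81]] · [[-1, 2], [3, -7]] = [[-374, 910], [-195, 471]].

[[-374, 910], [-195, 471]]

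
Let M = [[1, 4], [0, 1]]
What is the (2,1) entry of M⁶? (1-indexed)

M = I + N where N = [[0, 4], [0, 0]] is strictly upper-triangular, so N² = 0.
(I + N)⁶ = I + 6·N = [[1, 24], [0, 1]].

0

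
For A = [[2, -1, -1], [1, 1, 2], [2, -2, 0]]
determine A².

[[1, -1, -4], [7, -4, 1], [2, -4, -6]]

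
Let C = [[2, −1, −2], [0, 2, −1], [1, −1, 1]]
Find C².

[[2, −2, −5], [−1, 5, −3], [3, −4, 0]]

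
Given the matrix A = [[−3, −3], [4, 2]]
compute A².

[[−3, 3], [−4, −8]]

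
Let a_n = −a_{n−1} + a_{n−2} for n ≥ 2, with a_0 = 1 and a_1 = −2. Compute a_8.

With companion matrix C = [[−1, 1], [1, 0]], [a_n, a_{n−1}]ᵀ = C·[a_{n−1}, a_{n−2}]ᵀ, so [a_8, a_7]ᵀ = C⁷·[a_1, a_0]ᵀ.
C⁷ = [[−21, 13], [13, −8]], giving [a_8, a_7]ᵀ = [[55], [−34]].

55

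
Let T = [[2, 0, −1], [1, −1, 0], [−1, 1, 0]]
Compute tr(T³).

10

T² = [[5, −1, −2], [1, 1, −1], [−1, −1, 1]]
T³ = [[11, −1, −5], [4, −2, −1], [−4, 2, 1]]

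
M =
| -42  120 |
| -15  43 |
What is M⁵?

tr M = 1 and det M = -6, so the characteristic polynomial is λ² − (1)λ + (-6) with roots -2 and 3.
Eigenvectors give P = [[3, -8], [1, -3]] with P⁻¹ = [[3, -8], [1, -3]], and M = P·diag(-2, 3)·P⁻¹.
Then M⁵ = P·diag(-32, 243)·P⁻¹ = [[-96, -1944], [-32, -729]] · [[3, -8], [1, -3]] = [[-2232, 6600], [-825, 2443]].

[[-2232, 6600], [-825, 2443]]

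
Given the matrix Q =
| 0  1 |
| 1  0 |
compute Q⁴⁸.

Q² = I (check: tr Q = 0 and det Q = -1), so Q⁴⁸ = I since 48 is even.

[[1, 0], [0, 1]]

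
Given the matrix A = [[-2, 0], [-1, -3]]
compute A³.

[[-8, 0], [-19, -27]]

tr A = -5 and det A = 6, so the characteristic polynomial is λ² − (-5)λ + (6) with roots -2 and -3.
Eigenvectors give P = [[-1, 0], [1, 1]] with P⁻¹ = [[-1, 0], [1, 1]], and A = P·diag(-2, -3)·P⁻¹.
Then A³ = P·diag(-8, -27)·P⁻¹ = [[8, 0], [-8, -27]] · [[-1, 0], [1, 1]] = [[-8, 0], [-19, -27]].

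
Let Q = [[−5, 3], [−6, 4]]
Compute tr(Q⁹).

−511

tr Q = −1 and det Q = −2, so the characteristic polynomial is λ² − (−1)λ + (−2) with roots −2 and 1.
Eigenvectors give P = [[1, 1], [1, 2]] with P⁻¹ = [[2, −1], [−1, 1]], and Q = P·diag(−2, 1)·P⁻¹.
Then Q⁹ = P·diag(−512, 1)·P⁻¹ = [[−512, 1], [−512, 2]] · [[2, −1], [−1, 1]] = [[−1025, 513], [−1026, 514]].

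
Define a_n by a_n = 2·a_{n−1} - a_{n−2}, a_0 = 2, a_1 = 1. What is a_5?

With companion matrix B = [[2, -1], [1, 0]], [a_n, a_{n−1}]ᵀ = B·[a_{n−1}, a_{n−2}]ᵀ, so [a_5, a_4]ᵀ = B^4·[a_1, a_0]ᵀ.
B^4 = [[5, -4], [4, -3]], giving [a_5, a_4]ᵀ = [[-3], [-2]].

-3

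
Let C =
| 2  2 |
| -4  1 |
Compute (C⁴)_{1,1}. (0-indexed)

-23

C² = [[-4, 6], [-12, -7]]
C³ = [[-32, -2], [4, -31]]
C⁴ = [[-56, -66], [132, -23]]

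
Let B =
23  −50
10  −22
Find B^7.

[[11447, −23150], [4630, −9388]]

tr B = 1 and det B = −6, so the characteristic polynomial is λ² − (1)λ + (−6) with roots −2 and 3.
Eigenvectors give P = [[2, 5], [1, 2]] with P⁻¹ = [[−2, 5], [1, −2]], and B = P·diag(−2, 3)·P⁻¹.
Then B^7 = P·diag(−128, 2187)·P⁻¹ = [[−256, 10935], [−128, 4374]] · [[−2, 5], [1, −2]] = [[11447, −23150], [4630, −9388]].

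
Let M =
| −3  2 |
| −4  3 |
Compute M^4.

M² = I (check: tr M = 0 and det M = −1), so M^4 = I since 4 is even.

[[1, 0], [0, 1]]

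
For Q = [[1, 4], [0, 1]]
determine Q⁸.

Q = I + N where N = [[0, 4], [0, 0]] is strictly upper-triangular, so N² = 0.
(I + N)⁸ = I + 8·N = [[1, 32], [0, 1]].

[[1, 32], [0, 1]]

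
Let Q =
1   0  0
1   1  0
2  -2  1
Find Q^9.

Q = I + N where N = [[0, 0, 0], [1, 0, 0], [2, -2, 0]] is strictly lower-triangular, so N^3 = 0.
(I + N)^9 = I + 9·N + 36·N^2 = [[1, 0, 0], [9, 1, 0], [-54, -18, 1]].

[[1, 0, 0], [9, 1, 0], [-54, -18, 1]]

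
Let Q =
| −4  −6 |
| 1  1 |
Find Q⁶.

tr Q = −3 and det Q = 2, so the characteristic polynomial is λ² − (−3)λ + (2) with roots −2 and −1.
Eigenvectors give P = [[−3, −2], [1, 1]] with P⁻¹ = [[−1, −2], [1, 3]], and Q = P·diag(−2, −1)·P⁻¹.
Then Q⁶ = P·diag(64, 1)·P⁻¹ = [[−192, −2], [64, 1]] · [[−1, −2], [1, 3]] = [[190, 378], [−63, −125]].

[[190, 378], [−63, −125]]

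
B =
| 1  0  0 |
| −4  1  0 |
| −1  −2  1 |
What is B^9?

B = I + N where N = [[0, 0, 0], [−4, 0, 0], [−1, −2, 0]] is strictly lower-triangular, so N^3 = 0.
(I + N)^9 = I + 9·N + 36·N^2 = [[1, 0, 0], [−36, 1, 0], [279, −18, 1]].

[[1, 0, 0], [−36, 1, 0], [279, −18, 1]]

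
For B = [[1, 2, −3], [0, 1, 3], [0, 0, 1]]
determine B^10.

[[1, 20, 240], [0, 1, 30], [0, 0, 1]]

B = I + N where N = [[0, 2, −3], [0, 0, 3], [0, 0, 0]] is strictly upper-triangular, so N^3 = 0.
(I + N)^10 = I + 10·N + 45·N^2 = [[1, 20, 240], [0, 1, 30], [0, 0, 1]].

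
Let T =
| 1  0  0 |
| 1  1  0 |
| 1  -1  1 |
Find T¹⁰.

T = I + N where N = [[0, 0, 0], [1, 0, 0], [1, -1, 0]] is strictly lower-triangular, so N³ = 0.
(I + N)¹⁰ = I + 10·N + 45·N² = [[1, 0, 0], [10, 1, 0], [-35, -10, 1]].

[[1, 0, 0], [10, 1, 0], [-35, -10, 1]]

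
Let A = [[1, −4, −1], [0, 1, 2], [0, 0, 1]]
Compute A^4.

A = I + N where N = [[0, −4, −1], [0, 0, 2], [0, 0, 0]] is strictly upper-triangular, so N^3 = 0.
(I + N)^4 = I + 4·N + 6·N^2 = [[1, −16, −52], [0, 1, 8], [0, 0, 1]].

[[1, −16, −52], [0, 1, 8], [0, 0, 1]]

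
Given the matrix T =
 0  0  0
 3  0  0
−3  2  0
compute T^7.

T is strictly triangular, hence nilpotent: T^3 = 0, so T^7 = 0.

[[0, 0, 0], [0, 0, 0], [0, 0, 0]]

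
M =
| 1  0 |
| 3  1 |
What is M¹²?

M = I + N where N = [[0, 0], [3, 0]] is strictly lower-triangular, so N² = 0.
(I + N)¹² = I + 12·N = [[1, 0], [36, 1]].

[[1, 0], [36, 1]]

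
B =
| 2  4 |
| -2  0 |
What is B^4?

[[-16, -96], [48, 32]]

B^2 = [[-4, 8], [-4, -8]]
B^3 = [[-24, -16], [8, -16]]
B^4 = [[-16, -96], [48, 32]]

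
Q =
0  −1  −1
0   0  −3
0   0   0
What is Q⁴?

[[0, 0, 0], [0, 0, 0], [0, 0, 0]]

Q is strictly triangular, hence nilpotent: Q³ = 0, so Q⁴ = 0.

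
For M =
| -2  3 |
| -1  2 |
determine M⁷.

M² = I (check: tr M = 0 and det M = -1), so M⁷ = M since 7 is odd.

[[-2, 3], [-1, 2]]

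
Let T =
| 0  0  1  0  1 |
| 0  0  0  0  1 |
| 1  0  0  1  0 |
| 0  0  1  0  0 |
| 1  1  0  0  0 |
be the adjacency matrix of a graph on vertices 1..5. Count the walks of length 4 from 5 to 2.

The number of length-4 walks from vertex 5 to vertex 2 is entry (5,2) of T^4, where T is the adjacency matrix.
T^2 = [[2, 1, 0, 1, 0], [1, 1, 0, 0, 0], [0, 0, 2, 0, 1], [1, 0, 0, 1, 0], [0, 0, 1, 0, 2]]
T^3 = [[0, 0, 3, 0, 3], [0, 0, 1, 0, 2], [3, 1, 0, 2, 0], [0, 0, 2, 0, 1], [3, 2, 0, 1, 0]]
T^4 = [[6, 3, 0, 3, 0], [3, 2, 0, 1, 0], [0, 0, 5, 0, 4], [3, 1, 0, 2, 0], [0, 0, 4, 0, 5]]

0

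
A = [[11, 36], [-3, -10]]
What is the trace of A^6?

65

tr A = 1 and det A = -2, so the characteristic polynomial is λ² − (1)λ + (-2) with roots 2 and -1.
Eigenvectors give P = [[4, 3], [-1, -1]] with P⁻¹ = [[1, 3], [-1, -4]], and A = P·diag(2, -1)·P⁻¹.
Then A^6 = P·diag(64, 1)·P⁻¹ = [[256, 3], [-64, -1]] · [[1, 3], [-1, -4]] = [[253, 756], [-63, -188]].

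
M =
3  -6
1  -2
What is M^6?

M² = M (a projection; rank 1, trace 1), so M^6 = M.

[[3, -6], [1, -2]]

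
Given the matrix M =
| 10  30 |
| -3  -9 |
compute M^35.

[[10, 30], [-3, -9]]

M² = M (a projection; rank 1, trace 1), so M^35 = M.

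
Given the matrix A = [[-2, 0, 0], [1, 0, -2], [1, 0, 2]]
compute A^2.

[[4, 0, 0], [-4, 0, -4], [0, 0, 4]]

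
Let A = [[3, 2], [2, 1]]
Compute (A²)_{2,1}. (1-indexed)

8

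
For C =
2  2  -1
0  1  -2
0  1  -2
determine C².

[[4, 5, -4], [0, -1, 2], [0, -1, 2]]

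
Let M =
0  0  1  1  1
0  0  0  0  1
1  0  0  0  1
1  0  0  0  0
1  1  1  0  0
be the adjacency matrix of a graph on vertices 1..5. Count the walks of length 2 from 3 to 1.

1

The number of length-2 walks from vertex 3 to vertex 1 is entry (3,1) of M², where M is the adjacency matrix.
M² = [[3, 1, 1, 0, 1], [1, 1, 1, 0, 0], [1, 1, 2, 1, 1], [0, 0, 1, 1, 1], [1, 0, 1, 1, 3]]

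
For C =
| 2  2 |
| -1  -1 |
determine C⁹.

[[2, 2], [-1, -1]]

C² = C (a projection; rank 1, trace 1), so C⁹ = C.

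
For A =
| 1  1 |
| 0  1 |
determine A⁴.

[[1, 4], [0, 1]]

A = I + N where N = [[0, 1], [0, 0]] is strictly upper-triangular, so N² = 0.
(I + N)⁴ = I + 4·N = [[1, 4], [0, 1]].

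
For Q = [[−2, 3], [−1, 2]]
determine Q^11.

Q² = I (check: tr Q = 0 and det Q = −1), so Q^11 = Q since 11 is odd.

[[−2, 3], [−1, 2]]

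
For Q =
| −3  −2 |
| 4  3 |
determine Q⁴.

Q² = I (check: tr Q = 0 and det Q = −1), so Q⁴ = I since 4 is even.

[[1, 0], [0, 1]]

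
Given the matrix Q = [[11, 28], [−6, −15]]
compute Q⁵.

tr Q = −4 and det Q = 3, so the characteristic polynomial is λ² − (−4)λ + (3) with roots −1 and −3.
Eigenvectors give P = [[−7, −2], [3, 1]] with P⁻¹ = [[−1, −2], [3, 7]], and Q = P·diag(−1, −3)·P⁻¹.
Then Q⁵ = P·diag(−1, −243)·P⁻¹ = [[7, 486], [−3, −243]] · [[−1, −2], [3, 7]] = [[1451, 3388], [−726, −1695]].

[[1451, 3388], [−726, −1695]]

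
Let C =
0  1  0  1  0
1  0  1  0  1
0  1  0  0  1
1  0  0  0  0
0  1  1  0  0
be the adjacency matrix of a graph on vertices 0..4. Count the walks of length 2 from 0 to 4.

The number of length-2 walks from vertex 0 to vertex 4 is entry (0,4) of C², where C is the adjacency matrix.
C² = [[2, 0, 1, 0, 1], [0, 3, 1, 1, 1], [1, 1, 2, 0, 1], [0, 1, 0, 1, 0], [1, 1, 1, 0, 2]]

1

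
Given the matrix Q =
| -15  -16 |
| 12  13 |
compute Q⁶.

tr Q = -2 and det Q = -3, so the characteristic polynomial is λ² − (-2)λ + (-3) with roots 1 and -3.
Eigenvectors give P = [[1, 4], [-1, -3]] with P⁻¹ = [[-3, -4], [1, 1]], and Q = P·diag(1, -3)·P⁻¹.
Then Q⁶ = P·diag(1, 729)·P⁻¹ = [[1, 2916], [-1, -2187]] · [[-3, -4], [1, 1]] = [[2913, 2912], [-2184, -2183]].

[[2913, 2912], [-2184, -2183]]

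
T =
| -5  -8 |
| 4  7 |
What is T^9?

[[-19685, -39368], [19684, 39367]]

tr T = 2 and det T = -3, so the characteristic polynomial is λ² − (2)λ + (-3) with roots -1 and 3.
Eigenvectors give P = [[2, 1], [-1, -1]] with P⁻¹ = [[1, 1], [-1, -2]], and T = P·diag(-1, 3)·P⁻¹.
Then T^9 = P·diag(-1, 19683)·P⁻¹ = [[-2, 19683], [1, -19683]] · [[1, 1], [-1, -2]] = [[-19685, -39368], [19684, 39367]].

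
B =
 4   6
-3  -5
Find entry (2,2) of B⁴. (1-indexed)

tr B = -1 and det B = -2, so the characteristic polynomial is λ² − (-1)λ + (-2) with roots 1 and -2.
Eigenvectors give P = [[2, -1], [-1, 1]] with P⁻¹ = [[1, 1], [1, 2]], and B = P·diag(1, -2)·P⁻¹.
Then B⁴ = P·diag(1, 16)·P⁻¹ = [[2, -16], [-1, 16]] · [[1, 1], [1, 2]] = [[-14, -30], [15, 31]].

31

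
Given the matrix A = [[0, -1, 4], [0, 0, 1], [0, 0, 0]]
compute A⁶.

[[0, 0, 0], [0, 0, 0], [0, 0, 0]]

A is strictly triangular, hence nilpotent: A³ = 0, so A⁶ = 0.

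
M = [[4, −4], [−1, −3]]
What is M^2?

[[20, −4], [−1, 13]]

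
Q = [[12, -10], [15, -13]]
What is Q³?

[[78, -70], [105, -97]]

tr Q = -1 and det Q = -6, so the characteristic polynomial is λ² − (-1)λ + (-6) with roots -3 and 2.
Eigenvectors give P = [[-2, 1], [-3, 1]] with P⁻¹ = [[1, -1], [3, -2]], and Q = P·diag(-3, 2)·P⁻¹.
Then Q³ = P·diag(-27, 8)·P⁻¹ = [[54, 8], [81, 8]] · [[1, -1], [3, -2]] = [[78, -70], [105, -97]].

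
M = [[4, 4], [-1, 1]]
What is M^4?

M^2 = [[12, 20], [-5, -3]]
M^3 = [[28, 68], [-17, -23]]
M^4 = [[44, 180], [-45, -91]]

[[44, 180], [-45, -91]]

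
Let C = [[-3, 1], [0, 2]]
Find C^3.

C^2 = [[9, -1], [0, 4]]
C^3 = [[-27, 7], [0, 8]]

[[-27, 7], [0, 8]]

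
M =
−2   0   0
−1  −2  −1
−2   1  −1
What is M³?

[[−8, 0, 0], [−21, −3, −6], [−7, 6, 3]]

M² = [[4, 0, 0], [6, 3, 3], [5, −3, 0]]
M³ = [[−8, 0, 0], [−21, −3, −6], [−7, 6, 3]]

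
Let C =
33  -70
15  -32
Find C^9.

tr C = 1 and det C = -6, so the characteristic polynomial is λ² − (1)λ + (-6) with roots -2 and 3.
Eigenvectors give P = [[-2, 7], [-1, 3]] with P⁻¹ = [[3, -7], [1, -2]], and C = P·diag(-2, 3)·P⁻¹.
Then C^9 = P·diag(-512, 19683)·P⁻¹ = [[1024, 137781], [512, 59049]] · [[3, -7], [1, -2]] = [[140853, -282730], [60585, -121682]].

[[140853, -282730], [60585, -121682]]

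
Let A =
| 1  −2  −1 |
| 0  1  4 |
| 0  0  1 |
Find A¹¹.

[[1, −22, −451], [0, 1, 44], [0, 0, 1]]

A = I + N where N = [[0, −2, −1], [0, 0, 4], [0, 0, 0]] is strictly upper-triangular, so N³ = 0.
(I + N)¹¹ = I + 11·N + 55·N² = [[1, −22, −451], [0, 1, 44], [0, 0, 1]].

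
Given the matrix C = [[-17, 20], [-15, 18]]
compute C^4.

[[-179, 260], [-195, 276]]

tr C = 1 and det C = -6, so the characteristic polynomial is λ² − (1)λ + (-6) with roots 3 and -2.
Eigenvectors give P = [[1, 4], [1, 3]] with P⁻¹ = [[-3, 4], [1, -1]], and C = P·diag(3, -2)·P⁻¹.
Then C^4 = P·diag(81, 16)·P⁻¹ = [[81, 64], [81, 48]] · [[-3, 4], [1, -1]] = [[-179, 260], [-195, 276]].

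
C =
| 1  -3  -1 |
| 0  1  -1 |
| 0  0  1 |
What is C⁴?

[[1, -12, 14], [0, 1, -4], [0, 0, 1]]

C = I + N where N = [[0, -3, -1], [0, 0, -1], [0, 0, 0]] is strictly upper-triangular, so N³ = 0.
(I + N)⁴ = I + 4·N + 6·N² = [[1, -12, 14], [0, 1, -4], [0, 0, 1]].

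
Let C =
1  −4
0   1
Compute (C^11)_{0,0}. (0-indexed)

C = I + N where N = [[0, −4], [0, 0]] is strictly upper-triangular, so N^2 = 0.
(I + N)^11 = I + 11·N = [[1, −44], [0, 1]].

1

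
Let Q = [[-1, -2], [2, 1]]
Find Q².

[[-3, 0], [0, -3]]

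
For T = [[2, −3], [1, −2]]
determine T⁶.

T² = I (check: tr T = 0 and det T = −1), so T⁶ = I since 6 is even.

[[1, 0], [0, 1]]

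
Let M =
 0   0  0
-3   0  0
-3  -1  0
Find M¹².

[[0, 0, 0], [0, 0, 0], [0, 0, 0]]

M is strictly triangular, hence nilpotent: M³ = 0, so M¹² = 0.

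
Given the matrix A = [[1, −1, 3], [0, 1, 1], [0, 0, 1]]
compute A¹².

[[1, −12, −30], [0, 1, 12], [0, 0, 1]]

A = I + N where N = [[0, −1, 3], [0, 0, 1], [0, 0, 0]] is strictly upper-triangular, so N³ = 0.
(I + N)¹² = I + 12·N + 66·N² = [[1, −12, −30], [0, 1, 12], [0, 0, 1]].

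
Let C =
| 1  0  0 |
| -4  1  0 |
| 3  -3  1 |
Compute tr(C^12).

3

C = I + N where N = [[0, 0, 0], [-4, 0, 0], [3, -3, 0]] is strictly lower-triangular, so N^3 = 0.
(I + N)^12 = I + 12·N + 66·N^2 = [[1, 0, 0], [-48, 1, 0], [828, -36, 1]].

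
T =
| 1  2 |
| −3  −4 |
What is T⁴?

tr T = −3 and det T = 2, so the characteristic polynomial is λ² − (−3)λ + (2) with roots −2 and −1.
Eigenvectors give P = [[−2, −1], [3, 1]] with P⁻¹ = [[1, 1], [−3, −2]], and T = P·diag(−2, −1)·P⁻¹.
Then T⁴ = P·diag(16, 1)·P⁻¹ = [[−32, −1], [48, 1]] · [[1, 1], [−3, −2]] = [[−29, −30], [45, 46]].

[[−29, −30], [45, 46]]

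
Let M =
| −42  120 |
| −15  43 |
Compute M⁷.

[[−18648, 55560], [−6945, 20707]]

tr M = 1 and det M = −6, so the characteristic polynomial is λ² − (1)λ + (−6) with roots −2 and 3.
Eigenvectors give P = [[3, −8], [1, −3]] with P⁻¹ = [[3, −8], [1, −3]], and M = P·diag(−2, 3)·P⁻¹.
Then M⁷ = P·diag(−128, 2187)·P⁻¹ = [[−384, −17496], [−128, −6561]] · [[3, −8], [1, −3]] = [[−18648, 55560], [−6945, 20707]].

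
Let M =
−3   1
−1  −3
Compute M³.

M² = [[8, −6], [6, 8]]
M³ = [[−18, 26], [−26, −18]]

[[−18, 26], [−26, −18]]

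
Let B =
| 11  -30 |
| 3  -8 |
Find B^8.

[[2551, -7650], [765, -2294]]

tr B = 3 and det B = 2, so the characteristic polynomial is λ² − (3)λ + (2) with roots 2 and 1.
Eigenvectors give P = [[10, -3], [3, -1]] with P⁻¹ = [[1, -3], [3, -10]], and B = P·diag(2, 1)·P⁻¹.
Then B^8 = P·diag(256, 1)·P⁻¹ = [[2560, -3], [768, -1]] · [[1, -3], [3, -10]] = [[2551, -7650], [765, -2294]].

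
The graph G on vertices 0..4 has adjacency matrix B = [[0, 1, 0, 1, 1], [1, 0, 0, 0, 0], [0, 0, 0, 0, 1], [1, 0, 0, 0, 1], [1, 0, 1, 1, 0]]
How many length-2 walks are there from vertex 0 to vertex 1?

0

The number of length-2 walks from vertex 0 to vertex 1 is entry (0,1) of B², where B is the adjacency matrix.
B² = [[3, 0, 1, 1, 1], [0, 1, 0, 1, 1], [1, 0, 1, 1, 0], [1, 1, 1, 2, 1], [1, 1, 0, 1, 3]]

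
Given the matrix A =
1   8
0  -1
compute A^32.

[[1, 0], [0, 1]]

A² = I (check: tr A = 0 and det A = -1), so A^32 = I since 32 is even.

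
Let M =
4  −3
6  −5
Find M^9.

[[514, −513], [1026, −1025]]

tr M = −1 and det M = −2, so the characteristic polynomial is λ² − (−1)λ + (−2) with roots −2 and 1.
Eigenvectors give P = [[−1, 1], [−2, 1]] with P⁻¹ = [[1, −1], [2, −1]], and M = P·diag(−2, 1)·P⁻¹.
Then M^9 = P·diag(−512, 1)·P⁻¹ = [[512, 1], [1024, 1]] · [[1, −1], [2, −1]] = [[514, −513], [1026, −1025]].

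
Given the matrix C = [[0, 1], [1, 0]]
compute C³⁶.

[[1, 0], [0, 1]]

C² = I (check: tr C = 0 and det C = −1), so C³⁶ = I since 36 is even.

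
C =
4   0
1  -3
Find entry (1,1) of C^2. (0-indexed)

9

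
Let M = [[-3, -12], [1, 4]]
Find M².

[[-3, -12], [1, 4]]

M² = M (a projection; rank 1, trace 1), so M² = M.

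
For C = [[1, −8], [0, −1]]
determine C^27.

C² = I (check: tr C = 0 and det C = −1), so C^27 = C since 27 is odd.

[[1, −8], [0, −1]]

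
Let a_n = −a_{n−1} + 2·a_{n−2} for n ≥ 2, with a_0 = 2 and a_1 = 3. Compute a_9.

173

With companion matrix B = [[−1, 2], [1, 0]], [a_n, a_{n−1}]ᵀ = B·[a_{n−1}, a_{n−2}]ᵀ, so [a_9, a_8]ᵀ = B⁸·[a_1, a_0]ᵀ.
B⁸ = [[171, −170], [−85, 86]], giving [a_9, a_8]ᵀ = [[173], [−83]].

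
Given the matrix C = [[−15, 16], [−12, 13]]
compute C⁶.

[[2913, −2912], [2184, −2183]]

tr C = −2 and det C = −3, so the characteristic polynomial is λ² − (−2)λ + (−3) with roots −3 and 1.
Eigenvectors give P = [[4, 1], [3, 1]] with P⁻¹ = [[1, −1], [−3, 4]], and C = P·diag(−3, 1)·P⁻¹.
Then C⁶ = P·diag(729, 1)·P⁻¹ = [[2916, 1], [2187, 1]] · [[1, −1], [−3, 4]] = [[2913, −2912], [2184, −2183]].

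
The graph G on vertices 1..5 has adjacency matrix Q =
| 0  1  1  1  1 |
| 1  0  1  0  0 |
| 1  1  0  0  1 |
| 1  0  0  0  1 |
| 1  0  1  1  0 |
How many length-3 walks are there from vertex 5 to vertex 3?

7

The number of length-3 walks from vertex 5 to vertex 3 is entry (5,3) of Q³, where Q is the adjacency matrix.
Q² = [[4, 1, 2, 1, 2], [1, 2, 1, 1, 2], [2, 1, 3, 2, 1], [1, 1, 2, 2, 1], [2, 2, 1, 1, 3]]
Q³ = [[6, 6, 7, 6, 7], [6, 2, 5, 3, 3], [7, 5, 4, 3, 7], [6, 3, 3, 2, 5], [7, 3, 7, 5, 4]]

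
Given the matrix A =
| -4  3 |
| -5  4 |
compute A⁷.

A² = I (check: tr A = 0 and det A = -1), so A⁷ = A since 7 is odd.

[[-4, 3], [-5, 4]]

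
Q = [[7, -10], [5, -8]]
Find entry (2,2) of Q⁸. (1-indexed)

12866

tr Q = -1 and det Q = -6, so the characteristic polynomial is λ² − (-1)λ + (-6) with roots 2 and -3.
Eigenvectors give P = [[2, -1], [1, -1]] with P⁻¹ = [[1, -1], [1, -2]], and Q = P·diag(2, -3)·P⁻¹.
Then Q⁸ = P·diag(256, 6561)·P⁻¹ = [[512, -6561], [256, -6561]] · [[1, -1], [1, -2]] = [[-6049, 12610], [-6305, 12866]].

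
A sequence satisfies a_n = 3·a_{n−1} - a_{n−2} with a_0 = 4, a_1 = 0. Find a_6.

-220

With companion matrix Q = [[3, -1], [1, 0]], [a_n, a_{n−1}]ᵀ = Q·[a_{n−1}, a_{n−2}]ᵀ, so [a_6, a_5]ᵀ = Q^5·[a_1, a_0]ᵀ.
Q^5 = [[144, -55], [55, -21]], giving [a_6, a_5]ᵀ = [[-220], [-84]].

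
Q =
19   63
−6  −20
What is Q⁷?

[[775, 2709], [−258, −902]]

tr Q = −1 and det Q = −2, so the characteristic polynomial is λ² − (−1)λ + (−2) with roots 1 and −2.
Eigenvectors give P = [[7, −3], [−2, 1]] with P⁻¹ = [[1, 3], [2, 7]], and Q = P·diag(1, −2)·P⁻¹.
Then Q⁷ = P·diag(1, −128)·P⁻¹ = [[7, 384], [−2, −128]] · [[1, 3], [2, 7]] = [[775, 2709], [−258, −902]].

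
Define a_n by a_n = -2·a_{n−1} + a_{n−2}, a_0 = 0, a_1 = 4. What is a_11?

22964

With companion matrix Q = [[-2, 1], [1, 0]], [a_n, a_{n−1}]ᵀ = Q·[a_{n−1}, a_{n−2}]ᵀ, so [a_11, a_10]ᵀ = Q¹⁰·[a_1, a_0]ᵀ.
Q¹⁰ = [[5741, -2378], [-2378, 985]], giving [a_11, a_10]ᵀ = [[22964], [-9512]].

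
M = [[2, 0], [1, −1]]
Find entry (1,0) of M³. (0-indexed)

M² = [[4, 0], [1, 1]]
M³ = [[8, 0], [3, −1]]

3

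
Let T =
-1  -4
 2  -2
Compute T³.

[[31, 4], [-2, 32]]

T² = [[-7, 12], [-6, -4]]
T³ = [[31, 4], [-2, 32]]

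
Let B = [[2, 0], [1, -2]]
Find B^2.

[[4, 0], [0, 4]]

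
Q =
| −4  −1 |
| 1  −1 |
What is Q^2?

[[15, 5], [−5, 0]]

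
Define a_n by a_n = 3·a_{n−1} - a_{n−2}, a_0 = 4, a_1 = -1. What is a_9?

-6532

With companion matrix M = [[3, -1], [1, 0]], [a_n, a_{n−1}]ᵀ = M·[a_{n−1}, a_{n−2}]ᵀ, so [a_9, a_8]ᵀ = M⁸·[a_1, a_0]ᵀ.
M⁸ = [[2584, -987], [987, -377]], giving [a_9, a_8]ᵀ = [[-6532], [-2495]].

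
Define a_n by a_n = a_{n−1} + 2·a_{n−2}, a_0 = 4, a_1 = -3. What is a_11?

With companion matrix C = [[1, 2], [1, 0]], [a_n, a_{n−1}]ᵀ = C·[a_{n−1}, a_{n−2}]ᵀ, so [a_11, a_10]ᵀ = C¹⁰·[a_1, a_0]ᵀ.
C¹⁰ = [[683, 682], [341, 342]], giving [a_11, a_10]ᵀ = [[679], [345]].

679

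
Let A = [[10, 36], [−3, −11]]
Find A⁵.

[[100, 396], [−33, −131]]

tr A = −1 and det A = −2, so the characteristic polynomial is λ² − (−1)λ + (−2) with roots 1 and −2.
Eigenvectors give P = [[4, −3], [−1, 1]] with P⁻¹ = [[1, 3], [1, 4]], and A = P·diag(1, −2)·P⁻¹.
Then A⁵ = P·diag(1, −32)·P⁻¹ = [[4, 96], [−1, −32]] · [[1, 3], [1, 4]] = [[100, 396], [−33, −131]].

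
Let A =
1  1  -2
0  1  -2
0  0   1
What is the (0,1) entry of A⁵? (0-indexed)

A = I + N where N = [[0, 1, -2], [0, 0, -2], [0, 0, 0]] is strictly upper-triangular, so N³ = 0.
(I + N)⁵ = I + 5·N + 10·N² = [[1, 5, -30], [0, 1, -10], [0, 0, 1]].

5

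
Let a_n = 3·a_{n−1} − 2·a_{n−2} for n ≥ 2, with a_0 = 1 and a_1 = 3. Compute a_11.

4095

With companion matrix T = [[3, −2], [1, 0]], [a_n, a_{n−1}]ᵀ = T·[a_{n−1}, a_{n−2}]ᵀ, so [a_11, a_10]ᵀ = T¹⁰·[a_1, a_0]ᵀ.
T¹⁰ = [[2047, −2046], [1023, −1022]], giving [a_11, a_10]ᵀ = [[4095], [2047]].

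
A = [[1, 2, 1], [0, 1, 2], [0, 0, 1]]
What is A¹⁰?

A = I + N where N = [[0, 2, 1], [0, 0, 2], [0, 0, 0]] is strictly upper-triangular, so N³ = 0.
(I + N)¹⁰ = I + 10·N + 45·N² = [[1, 20, 190], [0, 1, 20], [0, 0, 1]].

[[1, 20, 190], [0, 1, 20], [0, 0, 1]]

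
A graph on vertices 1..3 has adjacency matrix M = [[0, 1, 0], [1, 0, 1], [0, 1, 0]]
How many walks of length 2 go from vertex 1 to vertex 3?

The number of length-2 walks from vertex 1 to vertex 3 is entry (1,3) of M^2, where M is the adjacency matrix.
M^2 = [[1, 0, 1], [0, 2, 0], [1, 0, 1]]

1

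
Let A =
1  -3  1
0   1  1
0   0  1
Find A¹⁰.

A = I + N where N = [[0, -3, 1], [0, 0, 1], [0, 0, 0]] is strictly upper-triangular, so N³ = 0.
(I + N)¹⁰ = I + 10·N + 45·N² = [[1, -30, -125], [0, 1, 10], [0, 0, 1]].

[[1, -30, -125], [0, 1, 10], [0, 0, 1]]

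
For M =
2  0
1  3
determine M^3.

[[8, 0], [19, 27]]

tr M = 5 and det M = 6, so the characteristic polynomial is λ² − (5)λ + (6) with roots 2 and 3.
Eigenvectors give P = [[1, 0], [−1, 1]] with P⁻¹ = [[1, 0], [1, 1]], and M = P·diag(2, 3)·P⁻¹.
Then M^3 = P·diag(8, 27)·P⁻¹ = [[8, 0], [−8, 27]] · [[1, 0], [1, 1]] = [[8, 0], [19, 27]].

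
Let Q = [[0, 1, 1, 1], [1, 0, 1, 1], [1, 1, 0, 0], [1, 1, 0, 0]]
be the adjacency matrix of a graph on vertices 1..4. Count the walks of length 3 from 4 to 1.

5

The number of length-3 walks from vertex 4 to vertex 1 is entry (4,1) of Q^3, where Q is the adjacency matrix.
Q^2 = [[3, 2, 1, 1], [2, 3, 1, 1], [1, 1, 2, 2], [1, 1, 2, 2]]
Q^3 = [[4, 5, 5, 5], [5, 4, 5, 5], [5, 5, 2, 2], [5, 5, 2, 2]]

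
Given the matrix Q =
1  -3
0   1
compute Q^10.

[[1, -30], [0, 1]]

Q = I + N where N = [[0, -3], [0, 0]] is strictly upper-triangular, so N^2 = 0.
(I + N)^10 = I + 10·N = [[1, -30], [0, 1]].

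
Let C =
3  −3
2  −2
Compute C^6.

[[3, −3], [2, −2]]

C² = C (a projection; rank 1, trace 1), so C^6 = C.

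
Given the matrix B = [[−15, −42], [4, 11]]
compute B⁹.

[[−137775, −413322], [39364, 118091]]

tr B = −4 and det B = 3, so the characteristic polynomial is λ² − (−4)λ + (3) with roots −1 and −3.
Eigenvectors give P = [[−3, 7], [1, −2]] with P⁻¹ = [[2, 7], [1, 3]], and B = P·diag(−1, −3)·P⁻¹.
Then B⁹ = P·diag(−1, −19683)·P⁻¹ = [[3, −137781], [−1, 39366]] · [[2, 7], [1, 3]] = [[−137775, −413322], [39364, 118091]].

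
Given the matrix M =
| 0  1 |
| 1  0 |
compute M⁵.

[[0, 1], [1, 0]]

M² = I (check: tr M = 0 and det M = -1), so M⁵ = M since 5 is odd.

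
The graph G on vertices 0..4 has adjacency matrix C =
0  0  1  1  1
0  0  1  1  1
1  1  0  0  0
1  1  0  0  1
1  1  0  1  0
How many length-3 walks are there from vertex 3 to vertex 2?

2

The number of length-3 walks from vertex 3 to vertex 2 is entry (3,2) of C^3, where C is the adjacency matrix.
C^2 = [[3, 3, 0, 1, 1], [3, 3, 0, 1, 1], [0, 0, 2, 2, 2], [1, 1, 2, 3, 2], [1, 1, 2, 2, 3]]
C^3 = [[2, 2, 6, 7, 7], [2, 2, 6, 7, 7], [6, 6, 0, 2, 2], [7, 7, 2, 4, 5], [7, 7, 2, 5, 4]]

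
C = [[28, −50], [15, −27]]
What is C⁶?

tr C = 1 and det C = −6, so the characteristic polynomial is λ² − (1)λ + (−6) with roots −2 and 3.
Eigenvectors give P = [[−5, 2], [−3, 1]] with P⁻¹ = [[1, −2], [3, −5]], and C = P·diag(−2, 3)·P⁻¹.
Then C⁶ = P·diag(64, 729)·P⁻¹ = [[−320, 1458], [−192, 729]] · [[1, −2], [3, −5]] = [[4054, −6650], [1995, −3261]].

[[4054, −6650], [1995, −3261]]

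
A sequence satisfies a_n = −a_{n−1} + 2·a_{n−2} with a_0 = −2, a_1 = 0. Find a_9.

340

With companion matrix A = [[−1, 2], [1, 0]], [a_n, a_{n−1}]ᵀ = A·[a_{n−1}, a_{n−2}]ᵀ, so [a_9, a_8]ᵀ = A^8·[a_1, a_0]ᵀ.
A^8 = [[171, −170], [−85, 86]], giving [a_9, a_8]ᵀ = [[340], [−172]].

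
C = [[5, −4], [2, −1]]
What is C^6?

tr C = 4 and det C = 3, so the characteristic polynomial is λ² − (4)λ + (3) with roots 1 and 3.
Eigenvectors give P = [[1, −2], [1, −1]] with P⁻¹ = [[−1, 2], [−1, 1]], and C = P·diag(1, 3)·P⁻¹.
Then C^6 = P·diag(1, 729)·P⁻¹ = [[1, −1458], [1, −729]] · [[−1, 2], [−1, 1]] = [[1457, −1456], [728, −727]].

[[1457, −1456], [728, −727]]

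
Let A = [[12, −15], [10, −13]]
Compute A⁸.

tr A = −1 and det A = −6, so the characteristic polynomial is λ² − (−1)λ + (−6) with roots 2 and −3.
Eigenvectors give P = [[3, 1], [2, 1]] with P⁻¹ = [[1, −1], [−2, 3]], and A = P·diag(2, −3)·P⁻¹.
Then A⁸ = P·diag(256, 6561)·P⁻¹ = [[768, 6561], [512, 6561]] · [[1, −1], [−2, 3]] = [[−12354, 18915], [−12610, 19171]].

[[−12354, 18915], [−12610, 19171]]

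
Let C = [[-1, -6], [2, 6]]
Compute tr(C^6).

793

tr C = 5 and det C = 6, so the characteristic polynomial is λ² − (5)λ + (6) with roots 2 and 3.
Eigenvectors give P = [[-2, -3], [1, 2]] with P⁻¹ = [[-2, -3], [1, 2]], and C = P·diag(2, 3)·P⁻¹.
Then C^6 = P·diag(64, 729)·P⁻¹ = [[-128, -2187], [64, 1458]] · [[-2, -3], [1, 2]] = [[-1931, -3990], [1330, 2724]].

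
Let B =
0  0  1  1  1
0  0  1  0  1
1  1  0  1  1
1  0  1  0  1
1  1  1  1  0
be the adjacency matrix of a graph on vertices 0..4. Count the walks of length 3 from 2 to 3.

9

The number of length-3 walks from vertex 2 to vertex 3 is entry (2,3) of B^3, where B is the adjacency matrix.
B^2 = [[3, 2, 2, 2, 2], [2, 2, 1, 2, 1], [2, 1, 4, 2, 3], [2, 2, 2, 3, 2], [2, 1, 3, 2, 4]]
B^3 = [[6, 4, 9, 7, 9], [4, 2, 7, 4, 7], [9, 7, 8, 9, 9], [7, 4, 9, 6, 9], [9, 7, 9, 9, 8]]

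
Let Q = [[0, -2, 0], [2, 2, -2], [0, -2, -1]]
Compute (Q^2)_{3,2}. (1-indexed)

-2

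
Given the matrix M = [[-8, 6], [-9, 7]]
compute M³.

[[-26, 18], [-27, 19]]

tr M = -1 and det M = -2, so the characteristic polynomial is λ² − (-1)λ + (-2) with roots -2 and 1.
Eigenvectors give P = [[1, -2], [1, -3]] with P⁻¹ = [[3, -2], [1, -1]], and M = P·diag(-2, 1)·P⁻¹.
Then M³ = P·diag(-8, 1)·P⁻¹ = [[-8, -2], [-8, -3]] · [[3, -2], [1, -1]] = [[-26, 18], [-27, 19]].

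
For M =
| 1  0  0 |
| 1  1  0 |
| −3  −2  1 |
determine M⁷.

M = I + N where N = [[0, 0, 0], [1, 0, 0], [−3, −2, 0]] is strictly lower-triangular, so N³ = 0.
(I + N)⁷ = I + 7·N + 21·N² = [[1, 0, 0], [7, 1, 0], [−63, −14, 1]].

[[1, 0, 0], [7, 1, 0], [−63, −14, 1]]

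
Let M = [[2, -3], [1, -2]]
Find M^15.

M² = I (check: tr M = 0 and det M = -1), so M^15 = M since 15 is odd.

[[2, -3], [1, -2]]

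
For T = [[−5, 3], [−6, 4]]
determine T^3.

tr T = −1 and det T = −2, so the characteristic polynomial is λ² − (−1)λ + (−2) with roots −2 and 1.
Eigenvectors give P = [[1, −1], [1, −2]] with P⁻¹ = [[2, −1], [1, −1]], and T = P·diag(−2, 1)·P⁻¹.
Then T^3 = P·diag(−8, 1)·P⁻¹ = [[−8, −1], [−8, −2]] · [[2, −1], [1, −1]] = [[−17, 9], [−18, 10]].

[[−17, 9], [−18, 10]]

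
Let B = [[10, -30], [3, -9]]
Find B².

[[10, -30], [3, -9]]

B² = B (a projection; rank 1, trace 1), so B² = B.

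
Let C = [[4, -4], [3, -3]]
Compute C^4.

C² = C (a projection; rank 1, trace 1), so C^4 = C.

[[4, -4], [3, -3]]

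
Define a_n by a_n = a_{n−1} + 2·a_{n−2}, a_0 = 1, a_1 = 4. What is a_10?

With companion matrix Q = [[1, 2], [1, 0]], [a_n, a_{n−1}]ᵀ = Q·[a_{n−1}, a_{n−2}]ᵀ, so [a_10, a_9]ᵀ = Q⁹·[a_1, a_0]ᵀ.
Q⁹ = [[341, 342], [171, 170]], giving [a_10, a_9]ᵀ = [[1706], [854]].

1706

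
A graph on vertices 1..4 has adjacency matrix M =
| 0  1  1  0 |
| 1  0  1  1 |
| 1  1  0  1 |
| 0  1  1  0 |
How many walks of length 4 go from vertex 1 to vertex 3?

9

The number of length-4 walks from vertex 1 to vertex 3 is entry (1,3) of M⁴, where M is the adjacency matrix.
M² = [[2, 1, 1, 2], [1, 3, 2, 1], [1, 2, 3, 1], [2, 1, 1, 2]]
M³ = [[2, 5, 5, 2], [5, 4, 5, 5], [5, 5, 4, 5], [2, 5, 5, 2]]
M⁴ = [[10, 9, 9, 10], [9, 15, 14, 9], [9, 14, 15, 9], [10, 9, 9, 10]]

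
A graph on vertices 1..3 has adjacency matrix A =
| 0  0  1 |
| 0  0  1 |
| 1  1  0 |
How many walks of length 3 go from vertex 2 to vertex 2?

The number of length-3 walks from vertex 2 to vertex 2 is entry (2,2) of A³, where A is the adjacency matrix.
A² = [[1, 1, 0], [1, 1, 0], [0, 0, 2]]
A³ = [[0, 0, 2], [0, 0, 2], [2, 2, 0]]

0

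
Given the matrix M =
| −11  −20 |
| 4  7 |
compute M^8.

[[32801, 65600], [−13120, −26239]]

tr M = −4 and det M = 3, so the characteristic polynomial is λ² − (−4)λ + (3) with roots −1 and −3.
Eigenvectors give P = [[−2, 5], [1, −2]] with P⁻¹ = [[2, 5], [1, 2]], and M = P·diag(−1, −3)·P⁻¹.
Then M^8 = P·diag(1, 6561)·P⁻¹ = [[−2, 32805], [1, −13122]] · [[2, 5], [1, 2]] = [[32801, 65600], [−13120, −26239]].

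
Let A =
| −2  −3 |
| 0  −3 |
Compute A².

[[4, 15], [0, 9]]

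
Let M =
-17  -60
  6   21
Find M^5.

tr M = 4 and det M = 3, so the characteristic polynomial is λ² − (4)λ + (3) with roots 3 and 1.
Eigenvectors give P = [[-3, 10], [1, -3]] with P⁻¹ = [[3, 10], [1, 3]], and M = P·diag(3, 1)·P⁻¹.
Then M^5 = P·diag(243, 1)·P⁻¹ = [[-729, 10], [243, -3]] · [[3, 10], [1, 3]] = [[-2177, -7260], [726, 2421]].

[[-2177, -7260], [726, 2421]]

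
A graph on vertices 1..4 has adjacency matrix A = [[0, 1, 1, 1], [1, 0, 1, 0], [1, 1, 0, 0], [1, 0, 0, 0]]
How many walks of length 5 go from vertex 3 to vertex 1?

The number of length-5 walks from vertex 3 to vertex 1 is entry (3,1) of A⁵, where A is the adjacency matrix.
A² = [[3, 1, 1, 0], [1, 2, 1, 1], [1, 1, 2, 1], [0, 1, 1, 1]]
A³ = [[2, 4, 4, 3], [4, 2, 3, 1], [4, 3, 2, 1], [3, 1, 1, 0]]
A⁴ = [[11, 6, 6, 2], [6, 7, 6, 4], [6, 6, 7, 4], [2, 4, 4, 3]]
A⁵ = [[14, 17, 17, 11], [17, 12, 13, 6], [17, 13, 12, 6], [11, 6, 6, 2]]

17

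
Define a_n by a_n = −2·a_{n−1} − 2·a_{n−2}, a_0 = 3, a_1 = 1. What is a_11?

224

With companion matrix M = [[−2, −2], [1, 0]], [a_n, a_{n−1}]ᵀ = M·[a_{n−1}, a_{n−2}]ᵀ, so [a_11, a_10]ᵀ = M¹⁰·[a_1, a_0]ᵀ.
M¹⁰ = [[32, 64], [−32, −32]], giving [a_11, a_10]ᵀ = [[224], [−128]].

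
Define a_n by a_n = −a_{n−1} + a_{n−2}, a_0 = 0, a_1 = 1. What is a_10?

With companion matrix M = [[−1, 1], [1, 0]], [a_n, a_{n−1}]ᵀ = M·[a_{n−1}, a_{n−2}]ᵀ, so [a_10, a_9]ᵀ = M⁹·[a_1, a_0]ᵀ.
M⁹ = [[−55, 34], [34, −21]], giving [a_10, a_9]ᵀ = [[−55], [34]].

−55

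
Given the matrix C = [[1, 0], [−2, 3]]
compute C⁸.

tr C = 4 and det C = 3, so the characteristic polynomial is λ² − (4)λ + (3) with roots 1 and 3.
Eigenvectors give P = [[1, 0], [1, −1]] with P⁻¹ = [[1, 0], [1, −1]], and C = P·diag(1, 3)·P⁻¹.
Then C⁸ = P·diag(1, 6561)·P⁻¹ = [[1, 0], [1, −6561]] · [[1, 0], [1, −1]] = [[1, 0], [−6560, 6561]].

[[1, 0], [−6560, 6561]]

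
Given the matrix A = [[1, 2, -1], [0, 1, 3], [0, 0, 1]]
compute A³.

[[1, 6, 15], [0, 1, 9], [0, 0, 1]]

A = I + N where N = [[0, 2, -1], [0, 0, 3], [0, 0, 0]] is strictly upper-triangular, so N³ = 0.
(I + N)³ = I + 3·N + 3·N² = [[1, 6, 15], [0, 1, 9], [0, 0, 1]].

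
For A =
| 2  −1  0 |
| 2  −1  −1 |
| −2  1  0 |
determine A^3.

A^2 = [[2, −1, 1], [4, −2, 1], [−2, 1, −1]]
A^3 = [[0, 0, 1], [2, −1, 2], [0, 0, −1]]

[[0, 0, 1], [2, −1, 2], [0, 0, −1]]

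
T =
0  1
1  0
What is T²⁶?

[[1, 0], [0, 1]]

T² = I (check: tr T = 0 and det T = −1), so T²⁶ = I since 26 is even.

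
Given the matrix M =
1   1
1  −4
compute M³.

M² = [[2, −3], [−3, 17]]
M³ = [[−1, 14], [14, −71]]

[[−1, 14], [14, −71]]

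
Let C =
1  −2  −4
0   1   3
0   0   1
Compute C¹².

C = I + N where N = [[0, −2, −4], [0, 0, 3], [0, 0, 0]] is strictly upper-triangular, so N³ = 0.
(I + N)¹² = I + 12·N + 66·N² = [[1, −24, −444], [0, 1, 36], [0, 0, 1]].

[[1, −24, −444], [0, 1, 36], [0, 0, 1]]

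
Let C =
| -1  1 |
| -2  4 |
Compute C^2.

[[-1, 3], [-6, 14]]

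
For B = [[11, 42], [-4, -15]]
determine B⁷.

tr B = -4 and det B = 3, so the characteristic polynomial is λ² − (-4)λ + (3) with roots -3 and -1.
Eigenvectors give P = [[3, -7], [-1, 2]] with P⁻¹ = [[-2, -7], [-1, -3]], and B = P·diag(-3, -1)·P⁻¹.
Then B⁷ = P·diag(-2187, -1)·P⁻¹ = [[-6561, 7], [2187, -2]] · [[-2, -7], [-1, -3]] = [[13115, 45906], [-4372, -15303]].

[[13115, 45906], [-4372, -15303]]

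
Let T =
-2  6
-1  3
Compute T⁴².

T² = T (a projection; rank 1, trace 1), so T⁴² = T.

[[-2, 6], [-1, 3]]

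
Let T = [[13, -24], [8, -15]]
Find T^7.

tr T = -2 and det T = -3, so the characteristic polynomial is λ² − (-2)λ + (-3) with roots 1 and -3.
Eigenvectors give P = [[2, -3], [1, -2]] with P⁻¹ = [[2, -3], [1, -2]], and T = P·diag(1, -3)·P⁻¹.
Then T^7 = P·diag(1, -2187)·P⁻¹ = [[2, 6561], [1, 4374]] · [[2, -3], [1, -2]] = [[6565, -13128], [4376, -8751]].

[[6565, -13128], [4376, -8751]]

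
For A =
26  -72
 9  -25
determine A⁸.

tr A = 1 and det A = -2, so the characteristic polynomial is λ² − (1)λ + (-2) with roots -1 and 2.
Eigenvectors give P = [[-8, 3], [-3, 1]] with P⁻¹ = [[1, -3], [3, -8]], and A = P·diag(-1, 2)·P⁻¹.
Then A⁸ = P·diag(1, 256)·P⁻¹ = [[-8, 768], [-3, 256]] · [[1, -3], [3, -8]] = [[2296, -6120], [765, -2039]].

[[2296, -6120], [765, -2039]]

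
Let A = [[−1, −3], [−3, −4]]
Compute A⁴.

A² = [[10, 15], [15, 25]]
A³ = [[−55, −90], [−90, −145]]
A⁴ = [[325, 525], [525, 850]]

[[325, 525], [525, 850]]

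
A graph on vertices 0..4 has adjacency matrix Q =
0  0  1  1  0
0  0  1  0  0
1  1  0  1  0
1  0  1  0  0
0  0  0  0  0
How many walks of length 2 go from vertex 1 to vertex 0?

The number of length-2 walks from vertex 1 to vertex 0 is entry (1,0) of Q², where Q is the adjacency matrix.
Q² = [[2, 1, 1, 1, 0], [1, 1, 0, 1, 0], [1, 0, 3, 1, 0], [1, 1, 1, 2, 0], [0, 0, 0, 0, 0]]

1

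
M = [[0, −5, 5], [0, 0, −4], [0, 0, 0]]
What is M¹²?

M is strictly triangular, hence nilpotent: M³ = 0, so M¹² = 0.

[[0, 0, 0], [0, 0, 0], [0, 0, 0]]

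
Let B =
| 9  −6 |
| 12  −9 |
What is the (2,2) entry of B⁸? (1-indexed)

6561

tr B = 0 and det B = −9, so the characteristic polynomial is λ² − (0)λ + (−9) with roots −3 and 3.
Eigenvectors give P = [[1, 1], [2, 1]] with P⁻¹ = [[−1, 1], [2, −1]], and B = P·diag(−3, 3)·P⁻¹.
Then B⁸ = P·diag(6561, 6561)·P⁻¹ = [[6561, 6561], [13122, 6561]] · [[−1, 1], [2, −1]] = [[6561, 0], [0, 6561]].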